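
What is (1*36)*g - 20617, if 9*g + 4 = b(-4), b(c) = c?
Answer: -20649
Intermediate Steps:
g = -8/9 (g = -4/9 + (⅑)*(-4) = -4/9 - 4/9 = -8/9 ≈ -0.88889)
(1*36)*g - 20617 = (1*36)*(-8/9) - 20617 = 36*(-8/9) - 20617 = -32 - 20617 = -20649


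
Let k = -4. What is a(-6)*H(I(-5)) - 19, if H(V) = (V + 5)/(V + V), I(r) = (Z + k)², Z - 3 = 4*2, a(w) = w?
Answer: -1093/49 ≈ -22.306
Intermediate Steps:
Z = 11 (Z = 3 + 4*2 = 3 + 8 = 11)
I(r) = 49 (I(r) = (11 - 4)² = 7² = 49)
H(V) = (5 + V)/(2*V) (H(V) = (5 + V)/((2*V)) = (5 + V)*(1/(2*V)) = (5 + V)/(2*V))
a(-6)*H(I(-5)) - 19 = -3*(5 + 49)/49 - 19 = -3*54/49 - 19 = -6*27/49 - 19 = -162/49 - 19 = -1093/49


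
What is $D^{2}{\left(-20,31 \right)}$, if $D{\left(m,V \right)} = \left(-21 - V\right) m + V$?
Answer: $1147041$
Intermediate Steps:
$D{\left(m,V \right)} = V + m \left(-21 - V\right)$ ($D{\left(m,V \right)} = m \left(-21 - V\right) + V = V + m \left(-21 - V\right)$)
$D^{2}{\left(-20,31 \right)} = \left(31 - -420 - 31 \left(-20\right)\right)^{2} = \left(31 + 420 + 620\right)^{2} = 1071^{2} = 1147041$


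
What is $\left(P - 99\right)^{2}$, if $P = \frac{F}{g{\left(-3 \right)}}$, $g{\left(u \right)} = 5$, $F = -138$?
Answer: $\frac{400689}{25} \approx 16028.0$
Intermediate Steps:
$P = - \frac{138}{5} \approx -27.6$
$\left(P - 99\right)^{2} = \left(- \frac{138}{5} - 99\right)^{2} = \left(- \frac{633}{5}\right)^{2} = \frac{400689}{25}$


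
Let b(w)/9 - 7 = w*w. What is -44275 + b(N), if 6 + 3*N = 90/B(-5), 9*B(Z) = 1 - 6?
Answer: -15988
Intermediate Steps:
B(Z) = -5/9 (B(Z) = (1 - 6)/9 = (⅑)*(-5) = -5/9)
N = -56 (N = -2 + (90/(-5/9))/3 = -2 + (90*(-9/5))/3 = -2 + (⅓)*(-162) = -2 - 54 = -56)
b(w) = 63 + 9*w² (b(w) = 63 + 9*(w*w) = 63 + 9*w²)
-44275 + b(N) = -44275 + (63 + 9*(-56)²) = -44275 + (63 + 9*3136) = -44275 + (63 + 28224) = -44275 + 28287 = -15988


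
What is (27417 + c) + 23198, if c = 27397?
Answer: 78012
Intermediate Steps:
(27417 + c) + 23198 = (27417 + 27397) + 23198 = 54814 + 23198 = 78012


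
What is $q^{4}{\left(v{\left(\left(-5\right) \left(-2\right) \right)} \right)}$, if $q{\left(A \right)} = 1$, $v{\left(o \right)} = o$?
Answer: $1$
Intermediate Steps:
$q^{4}{\left(v{\left(\left(-5\right) \left(-2\right) \right)} \right)} = 1^{4} = 1$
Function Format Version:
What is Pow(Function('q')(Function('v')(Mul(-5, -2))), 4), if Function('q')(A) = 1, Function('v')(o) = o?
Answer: 1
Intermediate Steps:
Pow(Function('q')(Function('v')(Mul(-5, -2))), 4) = Pow(1, 4) = 1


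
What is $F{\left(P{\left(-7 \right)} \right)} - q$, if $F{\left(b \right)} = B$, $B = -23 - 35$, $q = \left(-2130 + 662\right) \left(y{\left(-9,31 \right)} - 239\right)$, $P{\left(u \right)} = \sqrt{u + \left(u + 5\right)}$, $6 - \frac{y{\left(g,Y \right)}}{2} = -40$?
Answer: $-215854$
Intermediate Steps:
$y{\left(g,Y \right)} = 92$ ($y{\left(g,Y \right)} = 12 - -80 = 12 + 80 = 92$)
$P{\left(u \right)} = \sqrt{5 + 2 u}$ ($P{\left(u \right)} = \sqrt{u + \left(5 + u\right)} = \sqrt{5 + 2 u}$)
$q = 215796$ ($q = \left(-2130 + 662\right) \left(92 - 239\right) = \left(-1468\right) \left(-147\right) = 215796$)
$B = -58$ ($B = -23 - 35 = -58$)
$F{\left(b \right)} = -58$
$F{\left(P{\left(-7 \right)} \right)} - q = -58 - 215796 = -215854$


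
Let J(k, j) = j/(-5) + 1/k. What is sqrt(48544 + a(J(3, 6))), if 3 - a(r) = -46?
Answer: sqrt(48593) ≈ 220.44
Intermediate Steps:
J(k, j) = 1/k - j/5 (J(k, j) = j*(-1/5) + 1/k = -j/5 + 1/k = 1/k - j/5)
a(r) = 49 (a(r) = 3 - 1*(-46) = 3 + 46 = 49)
sqrt(48544 + a(J(3, 6))) = sqrt(48544 + 49) = sqrt(48593)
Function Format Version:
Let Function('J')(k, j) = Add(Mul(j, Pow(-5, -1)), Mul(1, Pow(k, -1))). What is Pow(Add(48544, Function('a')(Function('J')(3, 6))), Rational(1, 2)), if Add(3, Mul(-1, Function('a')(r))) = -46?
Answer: Pow(48593, Rational(1, 2)) ≈ 220.44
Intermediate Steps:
Function('J')(k, j) = Add(Pow(k, -1), Mul(Rational(-1, 5), j)) (Function('J')(k, j) = Add(Mul(j, Rational(-1, 5)), Pow(k, -1)) = Add(Mul(Rational(-1, 5), j), Pow(k, -1)) = Add(Pow(k, -1), Mul(Rational(-1, 5), j)))
Function('a')(r) = 49 (Function('a')(r) = Add(3, Mul(-1, -46)) = Add(3, 46) = 49)
Pow(Add(48544, Function('a')(Function('J')(3, 6))), Rational(1, 2)) = Pow(Add(48544, 49), Rational(1, 2)) = Pow(48593, Rational(1, 2))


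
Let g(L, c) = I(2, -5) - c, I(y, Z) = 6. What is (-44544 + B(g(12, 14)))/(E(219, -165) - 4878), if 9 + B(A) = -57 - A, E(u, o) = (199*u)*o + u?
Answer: 22301/3597762 ≈ 0.0061986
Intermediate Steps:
E(u, o) = u + 199*o*u (E(u, o) = 199*o*u + u = u + 199*o*u)
g(L, c) = 6 - c
B(A) = -66 - A (B(A) = -9 + (-57 - A) = -66 - A)
(-44544 + B(g(12, 14)))/(E(219, -165) - 4878) = (-44544 + (-66 - (6 - 1*14)))/(219*(1 + 199*(-165)) - 4878) = (-44544 + (-66 - (6 - 14)))/(219*(1 - 32835) - 4878) = (-44544 + (-66 - 1*(-8)))/(219*(-32834) - 4878) = (-44544 + (-66 + 8))/(-7190646 - 4878) = (-44544 - 58)/(-7195524) = -44602*(-1/7195524) = 22301/3597762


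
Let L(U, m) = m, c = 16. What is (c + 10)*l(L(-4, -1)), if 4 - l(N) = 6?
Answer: -52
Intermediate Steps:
l(N) = -2 (l(N) = 4 - 1*6 = 4 - 6 = -2)
(c + 10)*l(L(-4, -1)) = (16 + 10)*(-2) = 26*(-2) = -52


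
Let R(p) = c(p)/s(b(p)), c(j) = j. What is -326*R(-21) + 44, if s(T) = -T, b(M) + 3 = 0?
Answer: 2326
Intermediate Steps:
b(M) = -3 (b(M) = -3 + 0 = -3)
R(p) = p/3 (R(p) = p/((-1*(-3))) = p/3)
-326*R(-21) + 44 = -326*(-21)/3 + 44 = -326*(-7) + 44 = 2282 + 44 = 2326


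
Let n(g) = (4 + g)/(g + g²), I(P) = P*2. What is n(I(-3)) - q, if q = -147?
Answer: 2204/15 ≈ 146.93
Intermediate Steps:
I(P) = 2*P
n(g) = (4 + g)/(g + g²)
n(I(-3)) - q = (4 + 2*(-3))/(((2*(-3)))*(1 + 2*(-3))) - 1*(-147) = (4 - 6)/((-6)*(1 - 6)) + 147 = -⅙*(-2)/(-5) + 147 = -⅙*(-⅕)*(-2) + 147 = -1/15 + 147 = 2204/15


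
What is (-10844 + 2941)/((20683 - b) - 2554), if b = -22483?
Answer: -7903/40612 ≈ -0.19460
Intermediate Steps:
(-10844 + 2941)/((20683 - b) - 2554) = (-10844 + 2941)/((20683 - 1*(-22483)) - 2554) = -7903/((20683 + 22483) - 2554) = -7903/(43166 - 2554) = -7903/40612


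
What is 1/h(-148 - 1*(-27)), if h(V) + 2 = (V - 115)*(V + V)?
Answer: 1/57110 ≈ 1.7510e-5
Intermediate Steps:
h(V) = -2 + 2*V*(-115 + V) (h(V) = -2 + (V - 115)*(V + V) = -2 + (-115 + V)*(2*V) = -2 + 2*V*(-115 + V))
1/h(-148 - 1*(-27)) = 1/(-2 - 230*(-148 - 1*(-27)) + 2*(-148 - 1*(-27))**2) = 1/(-2 - 230*(-148 + 27) + 2*(-148 + 27)**2) = 1/(-2 - 230*(-121) + 2*(-121)**2) = 1/(-2 + 27830 + 2*14641) = 1/(-2 + 27830 + 29282) = 1/57110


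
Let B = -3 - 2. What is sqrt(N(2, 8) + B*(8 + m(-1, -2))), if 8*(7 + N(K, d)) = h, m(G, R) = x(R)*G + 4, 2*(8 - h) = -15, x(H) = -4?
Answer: I*sqrt(1361)/4 ≈ 9.2229*I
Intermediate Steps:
B = -5
h = 31/2 (h = 8 - 1/2*(-15) = 8 + 15/2 = 31/2 ≈ 15.500)
m(G, R) = 4 - 4*G (m(G, R) = -4*G + 4 = 4 - 4*G)
N(K, d) = -81/16 (N(K, d) = -7 + (1/8)*(31/2) = -7 + 31/16 = -81/16)
sqrt(N(2, 8) + B*(8 + m(-1, -2))) = sqrt(-81/16 - 5*(8 + (4 - 4*(-1)))) = sqrt(-81/16 - 5*(8 + (4 + 4))) = sqrt(-81/16 - 5*(8 + 8)) = sqrt(-81/16 - 5*16) = sqrt(-81/16 - 80) = sqrt(-1361/16) = I*sqrt(1361)/4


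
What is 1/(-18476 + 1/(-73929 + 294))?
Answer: -73635/1360480261 ≈ -5.4124e-5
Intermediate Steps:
1/(-18476 + 1/(-73929 + 294)) = 1/(-18476 + 1/(-73635)) = 1/(-18476 - 1/73635) = 1/(-1360480261/73635) = -73635/1360480261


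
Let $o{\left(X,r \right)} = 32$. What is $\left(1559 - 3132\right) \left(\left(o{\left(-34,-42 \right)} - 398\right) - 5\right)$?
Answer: $583583$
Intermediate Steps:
$\left(1559 - 3132\right) \left(\left(o{\left(-34,-42 \right)} - 398\right) - 5\right) = \left(1559 - 3132\right) \left(\left(32 - 398\right) - 5\right) = - 1573 \left(-366 - 5\right) = \left(-1573\right) \left(-371\right) = 583583$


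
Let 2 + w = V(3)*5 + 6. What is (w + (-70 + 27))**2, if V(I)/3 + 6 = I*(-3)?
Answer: 69696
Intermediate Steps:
V(I) = -18 - 9*I (V(I) = -18 + 3*(I*(-3)) = -18 + 3*(-3*I) = -18 - 9*I)
w = -221 (w = -2 + ((-18 - 9*3)*5 + 6) = -2 + ((-18 - 27)*5 + 6) = -2 + (-45*5 + 6) = -2 + (-225 + 6) = -2 - 219 = -221)
(w + (-70 + 27))**2 = (-221 + (-70 + 27))**2 = (-221 - 43)**2 = (-264)**2 = 69696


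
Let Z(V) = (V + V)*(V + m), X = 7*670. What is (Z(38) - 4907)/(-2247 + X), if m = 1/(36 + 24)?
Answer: -30266/36645 ≈ -0.82592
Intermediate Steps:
X = 4690
m = 1/60 ≈ 0.016667
Z(V) = 2*V*(1/60 + V) (Z(V) = (V + V)*(V + 1/60) = (2*V)*(1/60 + V) = 2*V*(1/60 + V))
(Z(38) - 4907)/(-2247 + X) = ((1/30)*38*(1 + 60*38) - 4907)/(-2247 + 4690) = ((1/30)*38*(1 + 2280) - 4907)/2443 = ((1/30)*38*2281 - 4907)*(1/2443) = (43339/15 - 4907)*(1/2443) = -30266/15*1/2443 = -30266/36645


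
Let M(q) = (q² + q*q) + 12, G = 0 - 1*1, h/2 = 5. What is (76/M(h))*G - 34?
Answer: -1821/53 ≈ -34.359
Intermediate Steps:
h = 10 (h = 2*5 = 10)
G = -1 (G = 0 - 1 = -1)
M(q) = 12 + 2*q² (M(q) = (q² + q²) + 12 = 2*q² + 12 = 12 + 2*q²)
(76/M(h))*G - 34 = (76/(12 + 2*10²))*(-1) - 34 = (76/(12 + 2*100))*(-1) - 34 = (76/(12 + 200))*(-1) - 34 = (76/212)*(-1) - 34 = (76*(1/212))*(-1) - 34 = (19/53)*(-1) - 34 = -19/53 - 34 = -1821/53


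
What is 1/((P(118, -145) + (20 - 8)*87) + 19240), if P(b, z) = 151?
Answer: 1/20435 ≈ 4.8936e-5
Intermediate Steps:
1/((P(118, -145) + (20 - 8)*87) + 19240) = 1/((151 + (20 - 8)*87) + 19240) = 1/((151 + 12*87) + 19240) = 1/((151 + 1044) + 19240) = 1/(1195 + 19240) = 1/20435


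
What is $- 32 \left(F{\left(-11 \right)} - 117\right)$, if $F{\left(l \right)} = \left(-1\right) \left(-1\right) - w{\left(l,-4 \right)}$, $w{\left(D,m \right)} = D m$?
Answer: $5120$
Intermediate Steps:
$F{\left(l \right)} = 1 + 4 l$ ($F{\left(l \right)} = \left(-1\right) \left(-1\right) - l \left(-4\right) = 1 - - 4 l = 1 + 4 l$)
$- 32 \left(F{\left(-11 \right)} - 117\right) = - 32 \left(\left(1 + 4 \left(-11\right)\right) - 117\right) = - 32 \left(\left(1 - 44\right) - 117\right) = - 32 \left(-43 - 117\right) = \left(-32\right) \left(-160\right) = 5120$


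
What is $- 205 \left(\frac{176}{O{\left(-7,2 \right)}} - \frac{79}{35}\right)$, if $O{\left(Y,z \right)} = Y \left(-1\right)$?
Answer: $- \frac{32841}{7} \approx -4691.6$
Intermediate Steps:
$O{\left(Y,z \right)} = - Y$
$- 205 \left(\frac{176}{O{\left(-7,2 \right)}} - \frac{79}{35}\right) = - 205 \left(\frac{176}{\left(-1\right) \left(-7\right)} - \frac{79}{35}\right) = - 205 \left(\frac{176}{7} - \frac{79}{35}\right) = \left(-205\right) \frac{801}{35} = - \frac{32841}{7}$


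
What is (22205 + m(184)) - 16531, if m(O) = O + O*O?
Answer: 39714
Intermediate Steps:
m(O) = O + O**2
(22205 + m(184)) - 16531 = (22205 + 184*(1 + 184)) - 16531 = (22205 + 184*185) - 16531 = (22205 + 34040) - 16531 = 56245 - 16531 = 39714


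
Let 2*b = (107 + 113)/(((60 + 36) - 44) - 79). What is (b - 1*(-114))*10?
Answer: 29680/27 ≈ 1099.3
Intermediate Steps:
b = -110/27 (b = ((107 + 113)/(((60 + 36) - 44) - 79))/2 = (220/((96 - 44) - 79))/2 = (220/(52 - 79))/2 = (220/(-27))/2 = (220*(-1/27))/2 = (½)*(-220/27) = -110/27 ≈ -4.0741)
(b - 1*(-114))*10 = (-110/27 - 1*(-114))*10 = (-110/27 + 114)*10 = (2968/27)*10 = 29680/27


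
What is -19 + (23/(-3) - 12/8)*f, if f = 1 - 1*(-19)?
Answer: -607/3 ≈ -202.33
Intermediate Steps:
f = 20 (f = 1 + 19 = 20)
-19 + (23/(-3) - 12/8)*f = -19 + (23/(-3) - 12/8)*20 = -19 + (23*(-⅓) - 12*⅛)*20 = -19 + (-23/3 - 3/2)*20 = -19 - 55/6*20 = -19 - 550/3 = -607/3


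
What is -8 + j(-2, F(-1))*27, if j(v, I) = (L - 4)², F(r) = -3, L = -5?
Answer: 2179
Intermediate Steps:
j(v, I) = 81 (j(v, I) = (-5 - 4)² = (-9)² = 81)
-8 + j(-2, F(-1))*27 = -8 + 81*27 = -8 + 2187 = 2179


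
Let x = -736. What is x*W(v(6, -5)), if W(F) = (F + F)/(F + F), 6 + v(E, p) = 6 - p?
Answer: -736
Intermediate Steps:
v(E, p) = -p (v(E, p) = -6 + (6 - p) = -p)
W(F) = 1 (W(F) = (2*F)/((2*F)) = (2*F)*(1/(2*F)) = 1)
x*W(v(6, -5)) = -736*1 = -736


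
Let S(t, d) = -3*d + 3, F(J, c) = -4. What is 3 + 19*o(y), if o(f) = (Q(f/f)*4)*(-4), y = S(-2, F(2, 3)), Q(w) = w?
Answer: -301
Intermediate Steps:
S(t, d) = 3 - 3*d
y = 15 (y = 3 - 3*(-4) = 3 + 12 = 15)
o(f) = -16 (o(f) = ((f/f)*4)*(-4) = (1*4)*(-4) = 4*(-4) = -16)
3 + 19*o(y) = 3 + 19*(-16) = 3 - 304 = -301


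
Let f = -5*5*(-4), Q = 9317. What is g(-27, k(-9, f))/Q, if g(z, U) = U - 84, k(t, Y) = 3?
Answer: -81/9317 ≈ -0.0086938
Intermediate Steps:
f = 100 (f = -25*(-4) = 100)
g(z, U) = -84 + U
g(-27, k(-9, f))/Q = (-84 + 3)/9317 = -81*1/9317 = -81/9317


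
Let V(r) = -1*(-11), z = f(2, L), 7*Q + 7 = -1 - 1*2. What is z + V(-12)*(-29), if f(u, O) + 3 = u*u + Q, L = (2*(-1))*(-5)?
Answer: -2236/7 ≈ -319.43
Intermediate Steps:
Q = -10/7 (Q = -1 + (-1 - 1*2)/7 = -1 + (-1 - 2)/7 = -1 + (⅐)*(-3) = -1 - 3/7 = -10/7 ≈ -1.4286)
L = 10 (L = -2*(-5) = 10)
f(u, O) = -31/7 + u² (f(u, O) = -3 + (u*u - 10/7) = -3 + (u² - 10/7) = -3 + (-10/7 + u²) = -31/7 + u²)
z = -3/7 (z = -31/7 + 2² = -31/7 + 4 = -3/7 ≈ -0.42857)
V(r) = 11
z + V(-12)*(-29) = -3/7 + 11*(-29) = -3/7 - 319 = -2236/7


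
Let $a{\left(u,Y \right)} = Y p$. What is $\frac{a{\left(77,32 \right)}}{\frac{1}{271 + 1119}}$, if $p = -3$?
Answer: $-133440$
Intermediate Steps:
$a{\left(u,Y \right)} = - 3 Y$ ($a{\left(u,Y \right)} = Y \left(-3\right) = - 3 Y$)
$\frac{a{\left(77,32 \right)}}{\frac{1}{271 + 1119}} = \frac{\left(-3\right) 32}{\frac{1}{271 + 1119}} = - \frac{96}{\frac{1}{1390}} = - 96 \frac{1}{\frac{1}{1390}} = \left(-96\right) 1390 = -133440$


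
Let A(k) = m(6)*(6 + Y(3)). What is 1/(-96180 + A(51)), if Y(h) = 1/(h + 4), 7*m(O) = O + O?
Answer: -49/4712304 ≈ -1.0398e-5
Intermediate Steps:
m(O) = 2*O/7 (m(O) = (O + O)/7 = (2*O)/7 = 2*O/7)
Y(h) = 1/(4 + h)
A(k) = 516/49 (A(k) = ((2/7)*6)*(6 + 1/(4 + 3)) = 12*(6 + 1/7)/7 = 12*(6 + ⅐)/7 = (12/7)*(43/7) = 516/49)
1/(-96180 + A(51)) = 1/(-96180 + 516/49) = 1/(-4712304/49) = -49/4712304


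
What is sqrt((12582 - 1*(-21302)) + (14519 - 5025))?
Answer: 23*sqrt(82) ≈ 208.27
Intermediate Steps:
sqrt((12582 - 1*(-21302)) + (14519 - 5025)) = sqrt((12582 + 21302) + 9494) = sqrt(33884 + 9494) = sqrt(43378) = 23*sqrt(82)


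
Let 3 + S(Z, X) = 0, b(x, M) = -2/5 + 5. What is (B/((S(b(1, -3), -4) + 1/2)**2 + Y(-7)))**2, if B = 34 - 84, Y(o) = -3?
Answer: 40000/169 ≈ 236.69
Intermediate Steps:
b(x, M) = 23/5 (b(x, M) = -2*1/5 + 5 = -2/5 + 5 = 23/5)
S(Z, X) = -3 (S(Z, X) = -3 + 0 = -3)
B = -50
(B/((S(b(1, -3), -4) + 1/2)**2 + Y(-7)))**2 = (-50/((-3 + 1/2)**2 - 3))**2 = (-50/((-5/2)**2 - 3))**2 = (-50/(25/4 - 3))**2 = (-50/13/4)**2 = (-50*4/13)**2 = (-200/13)**2 = 40000/169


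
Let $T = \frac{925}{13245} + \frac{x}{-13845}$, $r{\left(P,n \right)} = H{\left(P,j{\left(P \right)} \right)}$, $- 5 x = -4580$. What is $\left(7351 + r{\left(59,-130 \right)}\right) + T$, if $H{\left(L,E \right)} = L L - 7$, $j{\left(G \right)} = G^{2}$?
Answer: $\frac{132337131322}{12225135} \approx 10825.0$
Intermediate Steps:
$x = 916$ ($x = \left(- \frac{1}{5}\right) \left(-4580\right) = 916$)
$H{\left(L,E \right)} = -7 + L^{2}$ ($H{\left(L,E \right)} = L^{2} - 7 = -7 + L^{2}$)
$r{\left(P,n \right)} = -7 + P^{2}$
$T = \frac{44947}{12225135}$ ($T = \frac{925}{13245} + \frac{916}{-13845} = 925 \cdot \frac{1}{13245} + 916 \left(- \frac{1}{13845}\right) = \frac{185}{2649} - \frac{916}{13845} = \frac{44947}{12225135} \approx 0.0036766$)
$\left(7351 + r{\left(59,-130 \right)}\right) + T = \left(7351 - \left(7 - 59^{2}\right)\right) + \frac{44947}{12225135} = \left(7351 + \left(-7 + 3481\right)\right) + \frac{44947}{12225135} = \left(7351 + 3474\right) + \frac{44947}{12225135} = 10825 + \frac{44947}{12225135} = \frac{132337131322}{12225135}$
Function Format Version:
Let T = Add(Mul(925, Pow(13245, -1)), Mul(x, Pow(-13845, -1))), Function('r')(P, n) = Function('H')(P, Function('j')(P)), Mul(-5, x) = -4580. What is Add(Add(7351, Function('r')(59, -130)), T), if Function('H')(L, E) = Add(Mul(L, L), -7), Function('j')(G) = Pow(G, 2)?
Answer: Rational(132337131322, 12225135) ≈ 10825.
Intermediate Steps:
x = 916 (x = Mul(Rational(-1, 5), -4580) = 916)
Function('H')(L, E) = Add(-7, Pow(L, 2)) (Function('H')(L, E) = Add(Pow(L, 2), -7) = Add(-7, Pow(L, 2)))
Function('r')(P, n) = Add(-7, Pow(P, 2))
T = Rational(44947, 12225135) (T = Add(Mul(925, Pow(13245, -1)), Mul(916, Pow(-13845, -1))) = Add(Mul(925, Rational(1, 13245)), Mul(916, Rational(-1, 13845))) = Add(Rational(185, 2649), Rational(-916, 13845)) = Rational(44947, 12225135) ≈ 0.0036766)
Add(Add(7351, Function('r')(59, -130)), T) = Add(Add(7351, Add(-7, Pow(59, 2))), Rational(44947, 12225135)) = Add(Add(7351, Add(-7, 3481)), Rational(44947, 12225135)) = Add(Add(7351, 3474), Rational(44947, 12225135)) = Add(10825, Rational(44947, 12225135)) = Rational(132337131322, 12225135)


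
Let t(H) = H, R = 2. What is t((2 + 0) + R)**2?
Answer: 16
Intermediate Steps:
t((2 + 0) + R)**2 = ((2 + 0) + 2)**2 = (2 + 2)**2 = 4**2 = 16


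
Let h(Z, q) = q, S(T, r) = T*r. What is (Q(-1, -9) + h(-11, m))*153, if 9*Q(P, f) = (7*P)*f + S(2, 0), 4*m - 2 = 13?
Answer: 6579/4 ≈ 1644.8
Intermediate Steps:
m = 15/4 (m = ½ + (¼)*13 = ½ + 13/4 = 15/4 ≈ 3.7500)
Q(P, f) = 7*P*f/9 (Q(P, f) = ((7*P)*f + 2*0)/9 = (7*P*f + 0)/9 = (7*P*f)/9 = 7*P*f/9)
(Q(-1, -9) + h(-11, m))*153 = ((7/9)*(-1)*(-9) + 15/4)*153 = (7 + 15/4)*153 = (43/4)*153 = 6579/4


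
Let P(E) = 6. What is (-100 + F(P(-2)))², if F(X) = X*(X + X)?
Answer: 784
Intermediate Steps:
F(X) = 2*X² (F(X) = X*(2*X) = 2*X²)
(-100 + F(P(-2)))² = (-100 + 2*6²)² = (-100 + 2*36)² = (-100 + 72)² = (-28)² = 784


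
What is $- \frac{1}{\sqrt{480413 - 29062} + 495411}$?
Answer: $- \frac{495411}{245431607570} + \frac{\sqrt{451351}}{245431607570} \approx -2.0158 \cdot 10^{-6}$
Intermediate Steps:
$- \frac{1}{\sqrt{480413 - 29062} + 495411} = - \frac{1}{\sqrt{451351} + 495411} = - \frac{1}{495411 + \sqrt{451351}}$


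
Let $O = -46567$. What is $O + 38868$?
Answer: $-7699$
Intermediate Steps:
$O + 38868 = -46567 + 38868 = -7699$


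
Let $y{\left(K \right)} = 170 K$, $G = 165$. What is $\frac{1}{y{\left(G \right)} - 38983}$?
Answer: $- \frac{1}{10933} \approx -9.1466 \cdot 10^{-5}$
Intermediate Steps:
$\frac{1}{y{\left(G \right)} - 38983} = \frac{1}{170 \cdot 165 - 38983} = \frac{1}{28050 - 38983} = \frac{1}{-10933} = - \frac{1}{10933}$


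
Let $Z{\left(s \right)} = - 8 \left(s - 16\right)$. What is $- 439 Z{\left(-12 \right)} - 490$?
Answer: $-98826$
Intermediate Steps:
$Z{\left(s \right)} = 128 - 8 s$ ($Z{\left(s \right)} = - 8 \left(s - 16\right) = - 8 \left(-16 + s\right) = 128 - 8 s$)
$- 439 Z{\left(-12 \right)} - 490 = - 439 \left(128 - -96\right) - 490 = - 439 \left(128 + 96\right) - 490 = \left(-439\right) 224 - 490 = -98336 - 490 = -98826$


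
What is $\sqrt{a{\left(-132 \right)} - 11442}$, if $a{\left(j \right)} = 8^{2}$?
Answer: $i \sqrt{11378} \approx 106.67 i$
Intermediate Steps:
$a{\left(j \right)} = 64$
$\sqrt{a{\left(-132 \right)} - 11442} = \sqrt{64 - 11442} = \sqrt{-11378} = i \sqrt{11378}$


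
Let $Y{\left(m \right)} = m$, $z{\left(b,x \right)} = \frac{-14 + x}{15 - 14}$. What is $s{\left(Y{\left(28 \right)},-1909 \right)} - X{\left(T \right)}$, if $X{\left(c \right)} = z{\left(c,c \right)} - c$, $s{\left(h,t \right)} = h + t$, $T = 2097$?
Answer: $-1867$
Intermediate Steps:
$z{\left(b,x \right)} = -14 + x$ ($z{\left(b,x \right)} = \frac{-14 + x}{1} = \left(-14 + x\right) 1 = -14 + x$)
$X{\left(c \right)} = -14$ ($X{\left(c \right)} = \left(-14 + c\right) - c = -14$)
$s{\left(Y{\left(28 \right)},-1909 \right)} - X{\left(T \right)} = \left(28 - 1909\right) - -14 = -1881 + 14 = -1867$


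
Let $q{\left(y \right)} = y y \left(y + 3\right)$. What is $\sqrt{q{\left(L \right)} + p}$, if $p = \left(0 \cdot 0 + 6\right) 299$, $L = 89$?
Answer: $\sqrt{730526} \approx 854.71$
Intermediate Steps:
$q{\left(y \right)} = y^{2} \left(3 + y\right)$ ($q{\left(y \right)} = y y \left(3 + y\right) = y^{2} \left(3 + y\right)$)
$p = 1794$ ($p = \left(0 + 6\right) 299 = 6 \cdot 299 = 1794$)
$\sqrt{q{\left(L \right)} + p} = \sqrt{89^{2} \left(3 + 89\right) + 1794} = \sqrt{7921 \cdot 92 + 1794} = \sqrt{728732 + 1794} = \sqrt{730526}$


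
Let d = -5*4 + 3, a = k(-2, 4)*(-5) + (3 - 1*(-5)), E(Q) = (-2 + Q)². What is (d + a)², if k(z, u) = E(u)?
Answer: 841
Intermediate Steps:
k(z, u) = (-2 + u)²
a = -12 (a = (-2 + 4)²*(-5) + (3 - 1*(-5)) = 2²*(-5) + (3 + 5) = 4*(-5) + 8 = -20 + 8 = -12)
d = -17 (d = -20 + 3 = -17)
(d + a)² = (-17 - 12)² = (-29)² = 841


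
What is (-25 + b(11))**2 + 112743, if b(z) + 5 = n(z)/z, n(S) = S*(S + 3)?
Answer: 112999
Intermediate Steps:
n(S) = S*(3 + S)
b(z) = -2 + z (b(z) = -5 + (z*(3 + z))/z = -5 + (3 + z) = -2 + z)
(-25 + b(11))**2 + 112743 = (-25 + (-2 + 11))**2 + 112743 = (-25 + 9)**2 + 112743 = (-16)**2 + 112743 = 256 + 112743 = 112999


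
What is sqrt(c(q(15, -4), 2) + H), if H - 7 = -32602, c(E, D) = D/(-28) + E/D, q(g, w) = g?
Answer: I*sqrt(1596791)/7 ≈ 180.52*I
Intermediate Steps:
c(E, D) = -D/28 + E/D (c(E, D) = D*(-1/28) + E/D = -D/28 + E/D)
H = -32595 (H = 7 - 32602 = -32595)
sqrt(c(q(15, -4), 2) + H) = sqrt((-1/28*2 + 15/2) - 32595) = sqrt((-1/14 + 15*(1/2)) - 32595) = sqrt((-1/14 + 15/2) - 32595) = sqrt(52/7 - 32595) = sqrt(-228113/7) = I*sqrt(1596791)/7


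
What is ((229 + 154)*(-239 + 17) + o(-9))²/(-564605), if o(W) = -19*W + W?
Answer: -7201898496/564605 ≈ -12756.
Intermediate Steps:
o(W) = -18*W
((229 + 154)*(-239 + 17) + o(-9))²/(-564605) = ((229 + 154)*(-239 + 17) - 18*(-9))²/(-564605) = (383*(-222) + 162)²*(-1/564605) = (-85026 + 162)²*(-1/564605) = (-84864)²*(-1/564605) = 7201898496*(-1/564605) = -7201898496/564605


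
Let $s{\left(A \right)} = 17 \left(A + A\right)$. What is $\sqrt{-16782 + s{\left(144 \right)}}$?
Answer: $i \sqrt{11886} \approx 109.02 i$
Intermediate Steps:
$s{\left(A \right)} = 34 A$ ($s{\left(A \right)} = 17 \cdot 2 A = 34 A$)
$\sqrt{-16782 + s{\left(144 \right)}} = \sqrt{-16782 + 34 \cdot 144} = \sqrt{-16782 + 4896} = \sqrt{-11886} = i \sqrt{11886}$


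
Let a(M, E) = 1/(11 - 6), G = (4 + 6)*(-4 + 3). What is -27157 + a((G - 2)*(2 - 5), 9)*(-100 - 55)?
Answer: -27188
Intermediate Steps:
G = -10 (G = 10*(-1) = -10)
a(M, E) = ⅕ (a(M, E) = 1/5 = ⅕)
-27157 + a((G - 2)*(2 - 5), 9)*(-100 - 55) = -27157 + (-100 - 55)/5 = -27157 + (⅕)*(-155) = -27157 - 31 = -27188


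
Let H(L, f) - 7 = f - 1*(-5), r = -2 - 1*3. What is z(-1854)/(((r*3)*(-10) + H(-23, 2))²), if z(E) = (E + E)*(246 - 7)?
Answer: -221553/6724 ≈ -32.950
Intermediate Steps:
r = -5 (r = -2 - 3 = -5)
H(L, f) = 12 + f (H(L, f) = 7 + (f - 1*(-5)) = 7 + (f + 5) = 7 + (5 + f) = 12 + f)
z(E) = 478*E (z(E) = (2*E)*239 = 478*E)
z(-1854)/(((r*3)*(-10) + H(-23, 2))²) = (478*(-1854))/((-5*3*(-10) + (12 + 2))²) = -886212/(-15*(-10) + 14)² = -886212/(150 + 14)² = -886212/(164²) = -886212/26896 = -886212*1/26896 = -221553/6724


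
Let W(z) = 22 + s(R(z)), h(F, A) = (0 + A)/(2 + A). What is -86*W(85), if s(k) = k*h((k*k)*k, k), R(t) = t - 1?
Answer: -8948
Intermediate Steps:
R(t) = -1 + t
h(F, A) = A/(2 + A)
s(k) = k²/(2 + k) (s(k) = k*(k/(2 + k)) = k²/(2 + k))
W(z) = 22 + (-1 + z)²/(1 + z) (W(z) = 22 + (-1 + z)²/(2 + (-1 + z)) = 22 + (-1 + z)²/(1 + z))
-86*W(85) = -86*(23 + 85² + 20*85)/(1 + 85) = -86*(23 + 7225 + 1700)/86 = -8948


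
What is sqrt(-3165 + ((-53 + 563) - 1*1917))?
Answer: 6*I*sqrt(127) ≈ 67.617*I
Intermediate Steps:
sqrt(-3165 + ((-53 + 563) - 1*1917)) = sqrt(-3165 + (510 - 1917)) = sqrt(-3165 - 1407) = sqrt(-4572) = 6*I*sqrt(127)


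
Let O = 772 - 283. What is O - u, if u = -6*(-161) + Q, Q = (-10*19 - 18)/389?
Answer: -185345/389 ≈ -476.47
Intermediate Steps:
Q = -208/389 (Q = (-190 - 18)*(1/389) = -208*1/389 = -208/389 ≈ -0.53470)
O = 489
u = 375566/389 (u = -6*(-161) - 208/389 = 966 - 208/389 = 375566/389 ≈ 965.46)
O - u = 489 - 1*375566/389 = 489 - 375566/389 = -185345/389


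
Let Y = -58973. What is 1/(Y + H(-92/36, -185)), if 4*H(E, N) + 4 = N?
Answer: -4/236081 ≈ -1.6943e-5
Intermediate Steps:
H(E, N) = -1 + N/4
1/(Y + H(-92/36, -185)) = 1/(-58973 + (-1 + (¼)*(-185))) = 1/(-58973 + (-1 - 185/4)) = 1/(-58973 - 189/4) = 1/(-236081/4) = -4/236081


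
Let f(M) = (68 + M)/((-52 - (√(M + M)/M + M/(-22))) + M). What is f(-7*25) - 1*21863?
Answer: -102223774143859/4675749143 + 258940*I*√14/4675749143 ≈ -21863.0 + 0.00020721*I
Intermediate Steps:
f(M) = (68 + M)/(-52 + 23*M/22 - √2/√M) (f(M) = (68 + M)/((-52 - (√(2*M)/M + M*(-1/22))) + M) = (68 + M)/((-52 - ((√2*√M)/M - M/22)) + M) = (68 + M)/((-52 - (√2/√M - M/22)) + M) = (68 + M)/((-52 - (-M/22 + √2/√M)) + M) = (68 + M)/((-52 + (M/22 - √2/√M)) + M) = (68 + M)/((-52 + M/22 - √2/√M) + M) = (68 + M)/(-52 + 23*M/22 - √2/√M))
f(-7*25) - 1*21863 = 22*(-7*25)*(68 - 7*25)/(-(-8008)*25 + 23*(-7*25)² - 22*√2*√(-7*25)) - 1*21863 = 22*(-175)*(68 - 175)/(-1144*(-175) + 23*(-175)² - 22*√2*√(-175)) - 21863 = 22*(-175)*(-107)/(200200 + 23*30625 - 22*√2*5*I*√7) - 21863 = 22*(-175)*(-107)/(200200 + 704375 - 110*I*√14) - 21863 = 22*(-175)*(-107)/(904575 - 110*I*√14) - 21863 = 411950/(904575 - 110*I*√14) - 21863 = -21863 + 411950/(904575 - 110*I*√14)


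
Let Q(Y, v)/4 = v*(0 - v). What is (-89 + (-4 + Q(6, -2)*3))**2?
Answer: 19881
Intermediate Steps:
Q(Y, v) = -4*v**2 (Q(Y, v) = 4*(v*(0 - v)) = 4*(v*(-v)) = 4*(-v**2) = -4*v**2)
(-89 + (-4 + Q(6, -2)*3))**2 = (-89 + (-4 - 4*(-2)**2*3))**2 = (-89 + (-4 - 4*4*3))**2 = (-89 + (-4 - 16*3))**2 = (-89 + (-4 - 48))**2 = (-89 - 52)**2 = (-141)**2 = 19881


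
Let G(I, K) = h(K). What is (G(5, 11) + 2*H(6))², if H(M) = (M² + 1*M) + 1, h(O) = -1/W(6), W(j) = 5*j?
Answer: 6651241/900 ≈ 7390.3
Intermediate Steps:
h(O) = -1/30 (h(O) = -1/(5*6) = -1/30)
H(M) = 1 + M + M² (H(M) = (M² + M) + 1 = (M + M²) + 1 = 1 + M + M²)
G(I, K) = -1/30
(G(5, 11) + 2*H(6))² = (-1/30 + 2*(1 + 6 + 6²))² = (-1/30 + 2*(1 + 6 + 36))² = (-1/30 + 2*43)² = (-1/30 + 86)² = (2579/30)² = 6651241/900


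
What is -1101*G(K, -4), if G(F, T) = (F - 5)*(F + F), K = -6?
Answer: -145332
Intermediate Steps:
G(F, T) = 2*F*(-5 + F) (G(F, T) = (-5 + F)*(2*F) = 2*F*(-5 + F))
-1101*G(K, -4) = -2202*(-6)*(-5 - 6) = -2202*(-6)*(-11) = -1101*132 = -145332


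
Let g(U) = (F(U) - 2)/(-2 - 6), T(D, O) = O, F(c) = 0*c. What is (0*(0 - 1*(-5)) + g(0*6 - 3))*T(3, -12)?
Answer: -3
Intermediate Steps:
F(c) = 0
g(U) = ¼ (g(U) = (0 - 2)/(-2 - 6) = -2/(-8) = -2*(-⅛) = ¼)
(0*(0 - 1*(-5)) + g(0*6 - 3))*T(3, -12) = (0*(0 - 1*(-5)) + ¼)*(-12) = (0*(0 + 5) + ¼)*(-12) = (0*5 + ¼)*(-12) = (0 + ¼)*(-12) = (¼)*(-12) = -3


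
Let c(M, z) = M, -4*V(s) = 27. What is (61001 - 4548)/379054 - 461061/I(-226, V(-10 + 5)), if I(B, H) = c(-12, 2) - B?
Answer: -43688733838/20279389 ≈ -2154.3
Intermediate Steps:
V(s) = -27/4 (V(s) = -1/4*27 = -27/4)
I(B, H) = -12 - B
(61001 - 4548)/379054 - 461061/I(-226, V(-10 + 5)) = (61001 - 4548)/379054 - 461061/(-12 - 1*(-226)) = 56453*(1/379054) - 461061/(-12 + 226) = 56453/379054 - 461061/214 = -43688733838/20279389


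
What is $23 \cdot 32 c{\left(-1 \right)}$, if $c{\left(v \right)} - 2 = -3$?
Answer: $-736$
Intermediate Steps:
$c{\left(v \right)} = -1$ ($c{\left(v \right)} = 2 - 3 = -1$)
$23 \cdot 32 c{\left(-1 \right)} = 23 \cdot 32 \left(-1\right) = 736 \left(-1\right) = -736$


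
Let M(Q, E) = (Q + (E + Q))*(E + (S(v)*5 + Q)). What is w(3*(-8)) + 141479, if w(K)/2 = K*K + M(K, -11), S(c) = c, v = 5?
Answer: 143811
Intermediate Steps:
M(Q, E) = (E + 2*Q)*(25 + E + Q) (M(Q, E) = (Q + (E + Q))*(E + (5*5 + Q)) = (E + 2*Q)*(E + (25 + Q)) = (E + 2*Q)*(25 + E + Q))
w(K) = -308 + 6*K**2 + 34*K (w(K) = 2*(K*K + ((-11)**2 + 2*K**2 + 25*(-11) + 50*K + 3*(-11)*K)) = 2*(K**2 + (121 + 2*K**2 - 275 + 50*K - 33*K)) = 2*(K**2 + (-154 + 2*K**2 + 17*K)) = 2*(-154 + 3*K**2 + 17*K) = -308 + 6*K**2 + 34*K)
w(3*(-8)) + 141479 = (-308 + 6*(3*(-8))**2 + 34*(3*(-8))) + 141479 = (-308 + 6*(-24)**2 + 34*(-24)) + 141479 = (-308 + 6*576 - 816) + 141479 = (-308 + 3456 - 816) + 141479 = 2332 + 141479 = 143811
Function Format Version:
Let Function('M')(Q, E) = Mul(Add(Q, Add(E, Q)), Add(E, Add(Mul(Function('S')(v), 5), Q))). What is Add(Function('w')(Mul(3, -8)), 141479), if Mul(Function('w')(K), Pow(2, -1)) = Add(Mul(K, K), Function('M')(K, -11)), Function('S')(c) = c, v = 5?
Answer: 143811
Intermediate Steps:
Function('M')(Q, E) = Mul(Add(E, Mul(2, Q)), Add(25, E, Q)) (Function('M')(Q, E) = Mul(Add(Q, Add(E, Q)), Add(E, Add(Mul(5, 5), Q))) = Mul(Add(E, Mul(2, Q)), Add(E, Add(25, Q))) = Mul(Add(E, Mul(2, Q)), Add(25, E, Q)))
Function('w')(K) = Add(-308, Mul(6, Pow(K, 2)), Mul(34, K)) (Function('w')(K) = Mul(2, Add(Mul(K, K), Add(Pow(-11, 2), Mul(2, Pow(K, 2)), Mul(25, -11), Mul(50, K), Mul(3, -11, K)))) = Mul(2, Add(Pow(K, 2), Add(121, Mul(2, Pow(K, 2)), -275, Mul(50, K), Mul(-33, K)))) = Mul(2, Add(Pow(K, 2), Add(-154, Mul(2, Pow(K, 2)), Mul(17, K)))) = Mul(2, Add(-154, Mul(3, Pow(K, 2)), Mul(17, K))) = Add(-308, Mul(6, Pow(K, 2)), Mul(34, K)))
Add(Function('w')(Mul(3, -8)), 141479) = Add(Add(-308, Mul(6, Pow(Mul(3, -8), 2)), Mul(34, Mul(3, -8))), 141479) = Add(Add(-308, Mul(6, Pow(-24, 2)), Mul(34, -24)), 141479) = Add(Add(-308, Mul(6, 576), -816), 141479) = Add(Add(-308, 3456, -816), 141479) = Add(2332, 141479) = 143811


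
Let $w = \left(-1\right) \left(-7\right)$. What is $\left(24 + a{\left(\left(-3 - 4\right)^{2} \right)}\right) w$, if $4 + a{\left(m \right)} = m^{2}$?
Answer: $16947$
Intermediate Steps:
$w = 7$
$a{\left(m \right)} = -4 + m^{2}$
$\left(24 + a{\left(\left(-3 - 4\right)^{2} \right)}\right) w = \left(24 - \left(4 - \left(\left(-3 - 4\right)^{2}\right)^{2}\right)\right) 7 = \left(24 - \left(4 - \left(\left(-7\right)^{2}\right)^{2}\right)\right) 7 = \left(24 - \left(4 - 49^{2}\right)\right) 7 = \left(24 + \left(-4 + 2401\right)\right) 7 = \left(24 + 2397\right) 7 = 2421 \cdot 7 = 16947$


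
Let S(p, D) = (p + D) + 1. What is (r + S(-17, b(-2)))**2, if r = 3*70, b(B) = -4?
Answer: 36100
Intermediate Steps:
S(p, D) = 1 + D + p (S(p, D) = (D + p) + 1 = 1 + D + p)
r = 210
(r + S(-17, b(-2)))**2 = (210 + (1 - 4 - 17))**2 = (210 - 20)**2 = 190**2 = 36100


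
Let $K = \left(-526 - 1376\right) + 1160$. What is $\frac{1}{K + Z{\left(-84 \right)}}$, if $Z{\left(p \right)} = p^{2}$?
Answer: $\frac{1}{6314} \approx 0.00015838$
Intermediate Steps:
$K = -742$ ($K = -1902 + 1160 = -742$)
$\frac{1}{K + Z{\left(-84 \right)}} = \frac{1}{-742 + \left(-84\right)^{2}} = \frac{1}{-742 + 7056} = \frac{1}{6314}$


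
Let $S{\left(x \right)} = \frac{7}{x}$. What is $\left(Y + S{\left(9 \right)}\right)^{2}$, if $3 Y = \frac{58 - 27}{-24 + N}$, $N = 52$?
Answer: $\frac{83521}{63504} \approx 1.3152$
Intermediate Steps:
$Y = \frac{31}{84}$ ($Y = \frac{\left(58 - 27\right) \frac{1}{-24 + 52}}{3} = \frac{31 \cdot \frac{1}{28}}{3} = \frac{1}{3} \cdot \frac{31}{28} = \frac{31}{84} \approx 0.36905$)
$\left(Y + S{\left(9 \right)}\right)^{2} = \left(\frac{31}{84} + \frac{7}{9}\right)^{2} = \left(\frac{289}{252}\right)^{2} = \frac{83521}{63504}$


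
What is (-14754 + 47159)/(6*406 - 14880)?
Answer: -32405/12444 ≈ -2.6041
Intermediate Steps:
(-14754 + 47159)/(6*406 - 14880) = 32405/(2436 - 14880) = 32405/(-12444) = 32405*(-1/12444) = -32405/12444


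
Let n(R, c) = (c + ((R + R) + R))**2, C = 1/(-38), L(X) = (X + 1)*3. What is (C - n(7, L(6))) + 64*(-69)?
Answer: -234841/38 ≈ -6180.0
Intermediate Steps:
L(X) = 3 + 3*X (L(X) = (1 + X)*3 = 3 + 3*X)
C = -1/38 ≈ -0.026316
n(R, c) = (c + 3*R)**2 (n(R, c) = (c + (2*R + R))**2 = (c + 3*R)**2)
(C - n(7, L(6))) + 64*(-69) = (-1/38 - ((3 + 3*6) + 3*7)**2) + 64*(-69) = (-1/38 - ((3 + 18) + 21)**2) - 4416 = (-1/38 - (21 + 21)**2) - 4416 = (-1/38 - 1*42**2) - 4416 = (-1/38 - 1*1764) - 4416 = (-1/38 - 1764) - 4416 = -67033/38 - 4416 = -234841/38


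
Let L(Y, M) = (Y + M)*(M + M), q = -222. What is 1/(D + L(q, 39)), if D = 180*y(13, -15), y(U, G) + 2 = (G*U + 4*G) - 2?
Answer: -1/60894 ≈ -1.6422e-5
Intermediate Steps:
y(U, G) = -4 + 4*G + G*U (y(U, G) = -2 + ((G*U + 4*G) - 2) = -2 + ((4*G + G*U) - 2) = -2 + (-2 + 4*G + G*U) = -4 + 4*G + G*U)
L(Y, M) = 2*M*(M + Y) (L(Y, M) = (M + Y)*(2*M) = 2*M*(M + Y))
D = -46620 (D = 180*(-4 + 4*(-15) - 15*13) = 180*(-4 - 60 - 195) = 180*(-259) = -46620)
1/(D + L(q, 39)) = 1/(-46620 + 2*39*(39 - 222)) = 1/(-46620 + 2*39*(-183)) = 1/(-46620 - 14274) = 1/(-60894) = -1/60894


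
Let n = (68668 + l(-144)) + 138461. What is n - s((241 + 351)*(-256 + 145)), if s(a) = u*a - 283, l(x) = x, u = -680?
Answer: -44476892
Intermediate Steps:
s(a) = -283 - 680*a (s(a) = -680*a - 283 = -283 - 680*a)
n = 206985 (n = (68668 - 144) + 138461 = 68524 + 138461 = 206985)
n - s((241 + 351)*(-256 + 145)) = 206985 - (-283 - 680*(241 + 351)*(-256 + 145)) = 206985 - (-283 - 402560*(-111)) = 206985 - (-283 - 680*(-65712)) = 206985 - (-283 + 44684160) = 206985 - 1*44683877 = 206985 - 44683877 = -44476892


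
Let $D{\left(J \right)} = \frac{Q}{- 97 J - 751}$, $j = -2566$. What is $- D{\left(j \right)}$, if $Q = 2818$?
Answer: $- \frac{2818}{248151} \approx -0.011356$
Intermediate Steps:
$D{\left(J \right)} = \frac{2818}{-751 - 97 J}$ ($D{\left(J \right)} = \frac{2818}{- 97 J - 751} = \frac{2818}{-751 - 97 J}$)
$- D{\left(j \right)} = - \frac{-2818}{751 + 97 \left(-2566\right)} = - \frac{-2818}{751 - 248902} = - \frac{-2818}{-248151} = - \frac{\left(-2818\right) \left(-1\right)}{248151} = \left(-1\right) \frac{2818}{248151} = - \frac{2818}{248151}$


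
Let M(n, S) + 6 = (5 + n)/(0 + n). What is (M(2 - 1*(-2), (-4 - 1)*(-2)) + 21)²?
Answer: 4761/16 ≈ 297.56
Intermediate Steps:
M(n, S) = -6 + (5 + n)/n (M(n, S) = -6 + (5 + n)/(0 + n) = -6 + (5 + n)/n)
(M(2 - 1*(-2), (-4 - 1)*(-2)) + 21)² = ((-5 + 5/(2 - 1*(-2))) + 21)² = ((-5 + 5/(2 + 2)) + 21)² = ((-5 + 5/4) + 21)² = (-15/4 + 21)² = (69/4)² = 4761/16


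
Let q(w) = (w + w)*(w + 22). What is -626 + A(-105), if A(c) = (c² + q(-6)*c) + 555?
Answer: 31114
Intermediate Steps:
q(w) = 2*w*(22 + w) (q(w) = (2*w)*(22 + w) = 2*w*(22 + w))
A(c) = 555 + c² - 192*c (A(c) = (c² + (2*(-6)*(22 - 6))*c) + 555 = (c² + (2*(-6)*16)*c) + 555 = (c² - 192*c) + 555 = 555 + c² - 192*c)
-626 + A(-105) = -626 + (555 + (-105)² - 192*(-105)) = -626 + (555 + 11025 + 20160) = -626 + 31740 = 31114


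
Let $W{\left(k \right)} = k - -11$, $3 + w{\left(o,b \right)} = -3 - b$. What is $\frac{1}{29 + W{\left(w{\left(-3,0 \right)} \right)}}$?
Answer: $\frac{1}{34} \approx 0.029412$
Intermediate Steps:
$w{\left(o,b \right)} = -6 - b$ ($w{\left(o,b \right)} = -3 - \left(3 + b\right) = -6 - b$)
$W{\left(k \right)} = 11 + k$ ($W{\left(k \right)} = k + 11 = 11 + k$)
$\frac{1}{29 + W{\left(w{\left(-3,0 \right)} \right)}} = \frac{1}{29 + \left(11 - 6\right)} = \frac{1}{29 + 5} = \frac{1}{34}$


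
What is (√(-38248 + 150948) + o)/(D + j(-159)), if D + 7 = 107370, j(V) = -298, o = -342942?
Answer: -342942/107065 + 2*√23/3059 ≈ -3.2000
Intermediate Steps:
D = 107363 (D = -7 + 107370 = 107363)
(√(-38248 + 150948) + o)/(D + j(-159)) = (√(-38248 + 150948) - 342942)/(107363 - 298) = (√112700 - 342942)/107065 = (70*√23 - 342942)*(1/107065) = (-342942 + 70*√23)*(1/107065) = -342942/107065 + 2*√23/3059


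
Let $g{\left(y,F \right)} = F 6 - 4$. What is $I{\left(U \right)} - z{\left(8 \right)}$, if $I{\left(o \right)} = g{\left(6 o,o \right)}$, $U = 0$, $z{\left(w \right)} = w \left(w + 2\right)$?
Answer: $-84$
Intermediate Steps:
$z{\left(w \right)} = w \left(2 + w\right)$
$g{\left(y,F \right)} = -4 + 6 F$ ($g{\left(y,F \right)} = 6 F - 4 = -4 + 6 F$)
$I{\left(o \right)} = -4 + 6 o$
$I{\left(U \right)} - z{\left(8 \right)} = \left(-4 + 6 \cdot 0\right) - 8 \left(2 + 8\right) = \left(-4 + 0\right) - 8 \cdot 10 = -4 - 80 = -84$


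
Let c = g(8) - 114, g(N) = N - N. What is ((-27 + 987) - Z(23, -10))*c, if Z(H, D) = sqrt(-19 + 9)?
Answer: -109440 + 114*I*sqrt(10) ≈ -1.0944e+5 + 360.5*I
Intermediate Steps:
g(N) = 0
c = -114 (c = 0 - 114 = -114)
Z(H, D) = I*sqrt(10) (Z(H, D) = sqrt(-10) = I*sqrt(10))
((-27 + 987) - Z(23, -10))*c = ((-27 + 987) - I*sqrt(10))*(-114) = (960 - I*sqrt(10))*(-114) = -109440 + 114*I*sqrt(10)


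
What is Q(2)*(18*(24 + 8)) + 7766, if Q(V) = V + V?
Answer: 10070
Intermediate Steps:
Q(V) = 2*V
Q(2)*(18*(24 + 8)) + 7766 = (2*2)*(18*(24 + 8)) + 7766 = 4*(18*32) + 7766 = 4*576 + 7766 = 2304 + 7766 = 10070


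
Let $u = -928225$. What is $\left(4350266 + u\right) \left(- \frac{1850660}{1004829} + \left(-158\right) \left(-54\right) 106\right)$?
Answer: $\frac{444257897340823804}{143547} \approx 3.0949 \cdot 10^{12}$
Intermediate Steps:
$\left(4350266 + u\right) \left(- \frac{1850660}{1004829} + \left(-158\right) \left(-54\right) 106\right) = \left(4350266 - 928225\right) \left(- \frac{1850660}{1004829} + \left(-158\right) \left(-54\right) 106\right) = 3422041 \left(\left(-1850660\right) \frac{1}{1004829} + 8532 \cdot 106\right) = 3422041 \left(- \frac{264380}{143547} + 904392\right) = 3422041 \cdot \frac{129822494044}{143547} = \frac{444257897340823804}{143547}$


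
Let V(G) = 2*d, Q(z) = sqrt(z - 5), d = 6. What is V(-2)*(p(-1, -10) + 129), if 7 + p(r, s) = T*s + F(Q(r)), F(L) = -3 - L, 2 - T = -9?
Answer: 108 - 12*I*sqrt(6) ≈ 108.0 - 29.394*I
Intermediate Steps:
Q(z) = sqrt(-5 + z)
T = 11 (T = 2 - 1*(-9) = 2 + 9 = 11)
V(G) = 12 (V(G) = 2*6 = 12)
p(r, s) = -10 - sqrt(-5 + r) + 11*s (p(r, s) = -7 + (11*s + (-3 - sqrt(-5 + r))) = -7 + (-3 - sqrt(-5 + r) + 11*s) = -10 - sqrt(-5 + r) + 11*s)
V(-2)*(p(-1, -10) + 129) = 12*((-10 - sqrt(-5 - 1) + 11*(-10)) + 129) = 12*((-10 - sqrt(-6) - 110) + 129) = 12*((-10 - I*sqrt(6) - 110) + 129) = 12*((-120 - I*sqrt(6)) + 129) = 12*(9 - I*sqrt(6)) = 108 - 12*I*sqrt(6)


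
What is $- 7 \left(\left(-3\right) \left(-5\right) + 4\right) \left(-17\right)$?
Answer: $2261$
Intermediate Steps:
$- 7 \left(\left(-3\right) \left(-5\right) + 4\right) \left(-17\right) = - 7 \left(15 + 4\right) \left(-17\right) = \left(-7\right) 19 \left(-17\right) = \left(-133\right) \left(-17\right) = 2261$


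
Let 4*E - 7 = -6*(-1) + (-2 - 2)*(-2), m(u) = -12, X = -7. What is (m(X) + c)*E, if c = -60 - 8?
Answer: -420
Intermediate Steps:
E = 21/4 (E = 7/4 + (-6*(-1) + (-2 - 2)*(-2))/4 = 7/4 + (6 - 4*(-2))/4 = 7/4 + (6 + 8)/4 = 7/4 + (1/4)*14 = 7/4 + 7/2 = 21/4 ≈ 5.2500)
c = -68
(m(X) + c)*E = (-12 - 68)*(21/4) = -80*21/4 = -420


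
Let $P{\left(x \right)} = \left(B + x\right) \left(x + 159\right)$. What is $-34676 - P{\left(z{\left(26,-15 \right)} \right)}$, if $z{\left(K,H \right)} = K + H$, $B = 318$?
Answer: $-90606$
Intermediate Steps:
$z{\left(K,H \right)} = H + K$
$P{\left(x \right)} = \left(159 + x\right) \left(318 + x\right)$ ($P{\left(x \right)} = \left(318 + x\right) \left(x + 159\right) = \left(318 + x\right) \left(159 + x\right) = \left(159 + x\right) \left(318 + x\right)$)
$-34676 - P{\left(z{\left(26,-15 \right)} \right)} = -34676 - \left(50562 + \left(-15 + 26\right)^{2} + 477 \left(-15 + 26\right)\right) = -34676 - \left(50562 + 11^{2} + 477 \cdot 11\right) = -34676 - \left(50562 + 121 + 5247\right) = -34676 - 55930 = -90606$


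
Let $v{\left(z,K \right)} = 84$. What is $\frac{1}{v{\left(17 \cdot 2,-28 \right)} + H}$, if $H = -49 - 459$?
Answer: $- \frac{1}{424} \approx -0.0023585$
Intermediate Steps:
$H = -508$ ($H = -49 - 459 = -508$)
$\frac{1}{v{\left(17 \cdot 2,-28 \right)} + H} = \frac{1}{84 - 508} = \frac{1}{-424} = - \frac{1}{424}$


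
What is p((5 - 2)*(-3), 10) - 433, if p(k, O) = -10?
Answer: -443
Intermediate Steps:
p((5 - 2)*(-3), 10) - 433 = -10 - 433 = -443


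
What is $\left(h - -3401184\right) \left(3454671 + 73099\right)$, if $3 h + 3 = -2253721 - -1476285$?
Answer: $\frac{33253158658010}{3} \approx 1.1084 \cdot 10^{13}$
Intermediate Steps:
$h = - \frac{777439}{3}$ ($h = -1 + \frac{-2253721 - -1476285}{3} = -1 + \frac{-2253721 + 1476285}{3} = -1 + \frac{1}{3} \left(-777436\right) = -1 - \frac{777436}{3} = - \frac{777439}{3} \approx -2.5915 \cdot 10^{5}$)
$\left(h - -3401184\right) \left(3454671 + 73099\right) = \left(- \frac{777439}{3} - -3401184\right) \left(3454671 + 73099\right) = \left(- \frac{777439}{3} + 3401184\right) 3527770 = \frac{9426113}{3} \cdot 3527770 = \frac{33253158658010}{3}$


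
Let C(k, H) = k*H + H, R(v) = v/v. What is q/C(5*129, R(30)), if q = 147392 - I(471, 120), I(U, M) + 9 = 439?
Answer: 73481/323 ≈ 227.50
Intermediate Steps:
I(U, M) = 430 (I(U, M) = -9 + 439 = 430)
R(v) = 1
C(k, H) = H + H*k (C(k, H) = H*k + H = H + H*k)
q = 146962 (q = 147392 - 1*430 = 147392 - 430 = 146962)
q/C(5*129, R(30)) = 146962/((1*(1 + 5*129))) = 146962/((1*(1 + 645))) = 146962/((1*646)) = 146962/646 = 146962*(1/646) = 73481/323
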